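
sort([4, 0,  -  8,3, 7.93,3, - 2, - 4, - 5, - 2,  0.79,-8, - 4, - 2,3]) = [ - 8,-8, - 5, - 4, - 4, - 2, - 2, - 2,0,0.79 , 3 , 3 , 3  ,  4,  7.93 ] 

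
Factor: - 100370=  - 2^1*5^1*10037^1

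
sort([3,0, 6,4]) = [ 0, 3,4,6] 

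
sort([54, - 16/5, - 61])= [-61,-16/5 , 54 ]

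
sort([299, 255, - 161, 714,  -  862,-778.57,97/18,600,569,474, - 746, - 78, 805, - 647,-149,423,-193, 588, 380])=[ - 862, - 778.57 , - 746, - 647,  -  193, - 161,  -  149, - 78, 97/18,255,  299,380,423 , 474,569, 588, 600,  714,805]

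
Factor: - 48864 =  - 2^5*3^1*509^1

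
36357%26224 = 10133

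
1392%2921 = 1392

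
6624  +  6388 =13012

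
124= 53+71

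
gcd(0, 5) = 5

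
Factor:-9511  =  -9511^1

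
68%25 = 18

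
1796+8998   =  10794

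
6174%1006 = 138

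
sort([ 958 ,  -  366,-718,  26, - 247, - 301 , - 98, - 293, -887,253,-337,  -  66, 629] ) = [  -  887, - 718, - 366 , -337, - 301, - 293, - 247,  -  98, - 66, 26,253, 629, 958 ]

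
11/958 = 11/958 = 0.01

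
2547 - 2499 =48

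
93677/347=93677/347  =  269.96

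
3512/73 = 3512/73= 48.11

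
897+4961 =5858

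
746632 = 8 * 93329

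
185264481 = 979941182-794676701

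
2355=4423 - 2068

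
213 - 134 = 79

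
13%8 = 5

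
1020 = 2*510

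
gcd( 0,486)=486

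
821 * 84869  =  69677449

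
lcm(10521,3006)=21042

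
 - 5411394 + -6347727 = -11759121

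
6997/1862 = 3 + 1411/1862= 3.76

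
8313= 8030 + 283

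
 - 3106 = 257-3363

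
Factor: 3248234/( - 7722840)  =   - 2^( - 2 )*3^( - 1) * 5^(-1)*11^1 * 139^ ( - 1 )* 463^( - 1 )* 147647^1 = - 1624117/3861420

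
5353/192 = 5353/192= 27.88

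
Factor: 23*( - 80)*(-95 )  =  174800 = 2^4*5^2*19^1*23^1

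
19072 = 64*298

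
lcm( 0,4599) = 0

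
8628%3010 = 2608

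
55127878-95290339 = -40162461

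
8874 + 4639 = 13513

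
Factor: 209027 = 7^1 * 13^1*2297^1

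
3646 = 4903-1257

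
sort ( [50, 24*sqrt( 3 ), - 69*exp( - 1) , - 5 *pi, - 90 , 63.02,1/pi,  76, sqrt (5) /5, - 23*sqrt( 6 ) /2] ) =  [ - 90,  -  23*sqrt ( 6)/2, - 69*exp( - 1 ), - 5*pi,  1/pi,sqrt(5 ) /5,24*sqrt(3 ),50,63.02,76 ]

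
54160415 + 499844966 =554005381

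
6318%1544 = 142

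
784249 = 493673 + 290576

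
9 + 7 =16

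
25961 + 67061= 93022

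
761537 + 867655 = 1629192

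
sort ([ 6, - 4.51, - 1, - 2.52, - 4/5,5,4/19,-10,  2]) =[ - 10, - 4.51,- 2.52, - 1, - 4/5,4/19,2,5,6] 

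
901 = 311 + 590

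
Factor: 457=457^1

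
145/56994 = 145/56994 =0.00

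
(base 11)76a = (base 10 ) 923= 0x39B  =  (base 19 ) 2AB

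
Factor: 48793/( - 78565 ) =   -  59/95 = - 5^(-1)*19^(-1) * 59^1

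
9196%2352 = 2140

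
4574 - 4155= 419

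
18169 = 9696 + 8473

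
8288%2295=1403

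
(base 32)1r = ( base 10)59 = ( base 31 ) 1s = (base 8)73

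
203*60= 12180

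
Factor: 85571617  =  85571617^1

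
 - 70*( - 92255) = 6457850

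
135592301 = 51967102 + 83625199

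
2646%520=46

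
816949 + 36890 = 853839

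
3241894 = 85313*38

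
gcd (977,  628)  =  1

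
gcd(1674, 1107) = 27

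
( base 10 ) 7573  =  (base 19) 11ib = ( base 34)6IP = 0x1d95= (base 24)D3D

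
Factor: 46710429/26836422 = 15570143/8945474 =2^( - 1)*1987^( - 1)*2251^( - 1 )*15570143^1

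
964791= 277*3483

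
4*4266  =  17064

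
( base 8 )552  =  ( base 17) 145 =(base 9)442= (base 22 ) ga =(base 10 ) 362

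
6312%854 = 334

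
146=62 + 84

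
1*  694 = 694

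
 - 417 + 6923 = 6506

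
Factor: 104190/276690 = 151/401 = 151^1* 401^( - 1 )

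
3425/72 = 47 + 41/72  =  47.57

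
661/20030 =661/20030=0.03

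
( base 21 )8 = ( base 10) 8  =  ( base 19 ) 8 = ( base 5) 13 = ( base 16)8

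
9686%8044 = 1642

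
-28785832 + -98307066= -127092898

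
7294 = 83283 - 75989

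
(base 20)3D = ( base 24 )31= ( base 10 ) 73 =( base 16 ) 49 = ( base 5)243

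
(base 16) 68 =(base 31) 3b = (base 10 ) 104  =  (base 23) 4C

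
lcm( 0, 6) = 0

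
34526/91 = 34526/91=379.41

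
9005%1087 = 309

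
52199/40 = 1304 + 39/40 = 1304.97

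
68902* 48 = 3307296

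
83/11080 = 83/11080=0.01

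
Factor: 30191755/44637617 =5^1*11^1*23^1 * 29^1*823^1*44637617^( - 1)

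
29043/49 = 4149/7 = 592.71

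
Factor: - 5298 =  - 2^1*3^1*883^1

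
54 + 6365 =6419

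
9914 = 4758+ 5156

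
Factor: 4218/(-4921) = -2^1*3^1*7^( - 1)= -6/7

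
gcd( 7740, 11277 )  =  9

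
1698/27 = 566/9 = 62.89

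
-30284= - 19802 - 10482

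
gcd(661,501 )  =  1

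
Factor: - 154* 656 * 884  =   - 89305216 = -2^7 * 7^1*11^1 * 13^1*17^1*41^1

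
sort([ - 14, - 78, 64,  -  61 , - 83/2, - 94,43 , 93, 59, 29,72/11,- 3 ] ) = [ - 94, - 78, - 61, - 83/2, - 14, - 3,72/11, 29, 43 , 59,64, 93]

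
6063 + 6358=12421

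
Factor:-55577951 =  - 11^1*13^1*388657^1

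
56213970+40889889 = 97103859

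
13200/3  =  4400 = 4400.00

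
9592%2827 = 1111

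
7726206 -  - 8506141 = 16232347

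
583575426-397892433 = 185682993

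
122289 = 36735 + 85554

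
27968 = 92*304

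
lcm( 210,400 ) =8400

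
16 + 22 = 38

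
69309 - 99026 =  - 29717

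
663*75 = 49725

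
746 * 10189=7600994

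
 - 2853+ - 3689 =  - 6542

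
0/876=0=0.00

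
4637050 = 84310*55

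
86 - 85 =1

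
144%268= 144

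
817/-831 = - 1 + 14/831 = -0.98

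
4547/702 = 6 + 335/702  =  6.48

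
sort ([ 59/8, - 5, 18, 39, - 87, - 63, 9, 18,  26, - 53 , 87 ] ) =[ - 87, - 63,-53, - 5, 59/8, 9, 18, 18, 26, 39,  87]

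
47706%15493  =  1227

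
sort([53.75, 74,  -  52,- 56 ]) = [ - 56,  -  52, 53.75,74] 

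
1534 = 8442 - 6908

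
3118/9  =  346 + 4/9=346.44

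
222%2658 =222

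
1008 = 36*28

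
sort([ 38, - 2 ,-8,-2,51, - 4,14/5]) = [-8,-4, - 2, - 2, 14/5, 38, 51]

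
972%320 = 12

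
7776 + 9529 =17305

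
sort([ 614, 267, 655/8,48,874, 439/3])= [48,655/8, 439/3,267,614,874 ]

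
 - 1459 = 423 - 1882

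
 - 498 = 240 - 738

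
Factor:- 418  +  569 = 151 = 151^1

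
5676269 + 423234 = 6099503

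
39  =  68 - 29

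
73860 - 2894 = 70966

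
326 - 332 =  -6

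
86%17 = 1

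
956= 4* 239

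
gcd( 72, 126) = 18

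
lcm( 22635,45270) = 45270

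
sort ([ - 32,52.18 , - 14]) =[  -  32, - 14,52.18] 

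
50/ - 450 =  - 1 + 8/9 = -  0.11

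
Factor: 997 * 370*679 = 2^1*5^1*7^1 * 37^1*97^1*997^1 = 250476310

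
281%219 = 62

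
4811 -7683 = - 2872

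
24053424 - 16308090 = 7745334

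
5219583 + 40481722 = 45701305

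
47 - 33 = 14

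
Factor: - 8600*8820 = - 2^5*3^2*5^3*7^2*43^1 = - 75852000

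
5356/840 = 6 + 79/210 = 6.38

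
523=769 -246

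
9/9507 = 3/3169 = 0.00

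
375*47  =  17625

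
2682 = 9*298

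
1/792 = 1/792= 0.00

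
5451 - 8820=-3369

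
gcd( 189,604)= 1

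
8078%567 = 140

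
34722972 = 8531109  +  26191863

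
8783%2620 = 923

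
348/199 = 348/199 = 1.75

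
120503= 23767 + 96736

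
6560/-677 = -6560/677 = -9.69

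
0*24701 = 0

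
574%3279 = 574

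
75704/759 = 75704/759 = 99.74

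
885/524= 885/524  =  1.69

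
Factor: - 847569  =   - 3^1*17^1*16619^1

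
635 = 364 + 271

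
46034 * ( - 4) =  - 184136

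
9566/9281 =1+ 285/9281 = 1.03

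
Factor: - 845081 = -131^1*6451^1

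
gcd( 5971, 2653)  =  7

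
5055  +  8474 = 13529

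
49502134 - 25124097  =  24378037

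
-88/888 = -11/111 = - 0.10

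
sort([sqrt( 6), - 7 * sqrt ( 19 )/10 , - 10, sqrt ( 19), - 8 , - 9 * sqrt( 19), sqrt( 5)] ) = [- 9 * sqrt(19),-10, - 8 , - 7*sqrt(19)/10,sqrt( 5 ),sqrt( 6), sqrt(19)]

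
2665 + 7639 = 10304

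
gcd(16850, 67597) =1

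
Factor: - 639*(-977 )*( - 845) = -3^2*5^1*13^2*71^1*977^1 = - 527536035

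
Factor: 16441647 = 3^1 * 163^1*33623^1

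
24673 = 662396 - 637723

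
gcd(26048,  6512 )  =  6512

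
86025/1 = 86025 =86025.00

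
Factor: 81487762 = 2^1*487^1*83663^1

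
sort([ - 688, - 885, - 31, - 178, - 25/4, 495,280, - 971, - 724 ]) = [ - 971  , - 885, - 724, - 688, - 178, - 31, - 25/4, 280, 495]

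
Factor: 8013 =3^1*2671^1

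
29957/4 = 7489 + 1/4 = 7489.25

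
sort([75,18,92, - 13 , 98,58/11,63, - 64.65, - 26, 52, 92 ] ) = [ - 64.65, - 26,  -  13,58/11,18,52,63,75, 92,92,98 ]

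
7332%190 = 112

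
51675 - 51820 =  - 145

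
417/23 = 417/23   =  18.13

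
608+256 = 864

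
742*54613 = 40522846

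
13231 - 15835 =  - 2604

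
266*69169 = 18398954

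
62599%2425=1974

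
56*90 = 5040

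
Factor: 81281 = 81281^1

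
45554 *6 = 273324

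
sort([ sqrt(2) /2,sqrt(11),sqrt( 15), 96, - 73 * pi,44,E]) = [  -  73*pi, sqrt( 2 ) /2, E , sqrt(11),sqrt (15),44,96]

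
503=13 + 490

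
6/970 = 3/485 = 0.01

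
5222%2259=704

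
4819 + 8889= 13708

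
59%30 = 29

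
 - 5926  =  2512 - 8438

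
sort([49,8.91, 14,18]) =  [8.91, 14,18,49]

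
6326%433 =264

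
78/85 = 78/85 = 0.92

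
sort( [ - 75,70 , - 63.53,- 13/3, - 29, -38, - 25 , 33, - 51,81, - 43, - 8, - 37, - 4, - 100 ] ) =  [- 100 , - 75, - 63.53, - 51, - 43, - 38, - 37  ,  -  29, - 25, - 8, - 13/3, - 4, 33 , 70,81] 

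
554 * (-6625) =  - 3670250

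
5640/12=470 =470.00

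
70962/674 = 35481/337 = 105.28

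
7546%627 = 22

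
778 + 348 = 1126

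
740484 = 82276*9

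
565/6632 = 565/6632= 0.09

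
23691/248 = 95 + 131/248 = 95.53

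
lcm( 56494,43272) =2033784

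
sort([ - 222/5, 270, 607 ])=[-222/5, 270, 607]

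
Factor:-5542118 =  - 2^1*31^1*71^1*1259^1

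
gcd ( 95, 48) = 1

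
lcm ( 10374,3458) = 10374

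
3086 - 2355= 731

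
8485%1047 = 109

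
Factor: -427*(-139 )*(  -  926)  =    -  2^1 * 7^1*61^1*139^1*463^1=- 54960878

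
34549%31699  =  2850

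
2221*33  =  73293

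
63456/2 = 31728 = 31728.00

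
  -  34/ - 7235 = 34/7235= 0.00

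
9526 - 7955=1571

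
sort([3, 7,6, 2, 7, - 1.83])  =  [ - 1.83, 2,3, 6, 7 , 7 ]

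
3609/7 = 3609/7 = 515.57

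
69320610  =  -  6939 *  (  -  9990)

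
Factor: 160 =2^5*5^1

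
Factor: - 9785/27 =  - 3^( - 3 )*5^1*19^1*103^1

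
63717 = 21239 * 3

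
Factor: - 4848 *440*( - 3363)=7173682560 = 2^7*3^2*5^1*11^1*19^1*59^1*101^1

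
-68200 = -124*550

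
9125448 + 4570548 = 13695996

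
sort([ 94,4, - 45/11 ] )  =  [ - 45/11, 4,94]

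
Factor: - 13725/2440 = -2^ ( - 3 )*3^2*5^1 = -  45/8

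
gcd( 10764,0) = 10764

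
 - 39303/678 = - 58 + 7/226 = -57.97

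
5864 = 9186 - 3322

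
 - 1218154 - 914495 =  - 2132649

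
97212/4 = 24303= 24303.00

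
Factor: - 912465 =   -  3^5*5^1*751^1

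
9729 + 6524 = 16253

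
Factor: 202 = 2^1*101^1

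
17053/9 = 1894 + 7/9 = 1894.78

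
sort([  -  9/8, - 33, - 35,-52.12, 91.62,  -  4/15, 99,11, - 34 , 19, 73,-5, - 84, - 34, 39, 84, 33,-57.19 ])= [  -  84,  -  57.19,-52.12,  -  35, - 34,  -  34, - 33, - 5,-9/8, - 4/15,11, 19, 33, 39, 73, 84, 91.62, 99] 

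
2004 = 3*668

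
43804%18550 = 6704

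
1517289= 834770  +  682519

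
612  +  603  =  1215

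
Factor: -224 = -2^5*7^1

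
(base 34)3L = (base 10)123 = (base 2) 1111011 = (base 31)3u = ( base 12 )a3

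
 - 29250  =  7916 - 37166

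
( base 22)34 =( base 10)70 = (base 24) 2M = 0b1000110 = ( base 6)154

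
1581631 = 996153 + 585478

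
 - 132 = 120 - 252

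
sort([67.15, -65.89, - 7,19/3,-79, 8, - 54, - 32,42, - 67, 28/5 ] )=[ - 79, - 67,-65.89, - 54, - 32, - 7, 28/5, 19/3, 8,42, 67.15]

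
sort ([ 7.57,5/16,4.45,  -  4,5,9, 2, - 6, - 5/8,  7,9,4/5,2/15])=[ - 6,-4, - 5/8,2/15,5/16, 4/5, 2 , 4.45,5, 7,7.57,9,9]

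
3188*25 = 79700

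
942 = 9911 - 8969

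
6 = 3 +3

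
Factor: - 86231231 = - 521^1*165511^1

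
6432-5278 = 1154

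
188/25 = 188/25 =7.52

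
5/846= 5/846 = 0.01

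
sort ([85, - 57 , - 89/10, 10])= [ - 57, - 89/10,  10,  85] 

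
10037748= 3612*2779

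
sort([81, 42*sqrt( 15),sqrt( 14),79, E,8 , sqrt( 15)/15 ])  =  [ sqrt (15)/15,E,sqrt(14 ),8 , 79,81,42*sqrt( 15) ] 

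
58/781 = 58/781 = 0.07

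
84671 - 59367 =25304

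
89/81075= 89/81075 = 0.00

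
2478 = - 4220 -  - 6698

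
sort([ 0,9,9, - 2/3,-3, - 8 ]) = [-8,-3, - 2/3,0,  9,9]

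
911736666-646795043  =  264941623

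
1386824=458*3028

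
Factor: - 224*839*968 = -2^8*7^1*11^2*839^1 = - 181922048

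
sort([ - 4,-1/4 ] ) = [ - 4,  -  1/4]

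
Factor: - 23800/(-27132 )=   2^1 * 3^( - 1)*5^2 * 19^ ( - 1 ) = 50/57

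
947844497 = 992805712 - 44961215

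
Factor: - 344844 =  - 2^2 * 3^3*31^1*103^1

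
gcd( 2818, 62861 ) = 1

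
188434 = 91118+97316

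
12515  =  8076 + 4439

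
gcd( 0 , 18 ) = 18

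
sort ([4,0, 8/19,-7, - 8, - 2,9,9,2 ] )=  [-8, - 7, - 2,0, 8/19, 2,4, 9, 9] 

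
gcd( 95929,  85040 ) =1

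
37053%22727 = 14326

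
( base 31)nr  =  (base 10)740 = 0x2E4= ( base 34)LQ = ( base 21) 1e5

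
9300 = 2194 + 7106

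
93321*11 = 1026531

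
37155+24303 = 61458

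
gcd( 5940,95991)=3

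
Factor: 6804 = 2^2*3^5*7^1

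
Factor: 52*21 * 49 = 53508 = 2^2*3^1*7^3*13^1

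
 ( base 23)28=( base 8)66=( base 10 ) 54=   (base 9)60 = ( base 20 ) 2E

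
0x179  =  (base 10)377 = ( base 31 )c5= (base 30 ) ch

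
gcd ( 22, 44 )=22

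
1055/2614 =1055/2614 = 0.40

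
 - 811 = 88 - 899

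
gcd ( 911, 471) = 1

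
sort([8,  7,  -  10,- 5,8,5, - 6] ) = [-10, - 6, - 5, 5,7 , 8  ,  8]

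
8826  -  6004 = 2822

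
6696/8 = 837 = 837.00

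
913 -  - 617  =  1530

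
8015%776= 255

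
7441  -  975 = 6466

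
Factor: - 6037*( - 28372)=2^2*41^1*173^1*6037^1  =  171281764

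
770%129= 125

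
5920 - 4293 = 1627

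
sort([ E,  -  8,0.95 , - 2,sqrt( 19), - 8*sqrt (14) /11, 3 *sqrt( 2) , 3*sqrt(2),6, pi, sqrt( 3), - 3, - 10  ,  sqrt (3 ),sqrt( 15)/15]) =[ - 10, - 8,- 3, - 8*sqrt(14 )/11,-2, sqrt(15)/15, 0.95,  sqrt(3 ),sqrt(3 ),E,pi,  3*sqrt(2),3*sqrt (2), sqrt(19 ),6 ] 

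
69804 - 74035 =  - 4231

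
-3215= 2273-5488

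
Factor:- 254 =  - 2^1 *127^1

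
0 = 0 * 250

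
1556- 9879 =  - 8323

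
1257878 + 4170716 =5428594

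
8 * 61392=491136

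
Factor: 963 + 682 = 5^1 * 7^1*47^1 = 1645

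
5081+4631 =9712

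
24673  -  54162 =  - 29489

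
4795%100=95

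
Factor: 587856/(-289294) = -888/437 = - 2^3*3^1*19^( - 1)*23^( -1 )*37^1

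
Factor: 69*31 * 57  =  121923 = 3^2 *19^1*23^1*31^1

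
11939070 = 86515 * 138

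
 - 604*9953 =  - 6011612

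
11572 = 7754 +3818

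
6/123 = 2/41 = 0.05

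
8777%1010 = 697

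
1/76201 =1/76201 = 0.00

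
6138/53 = 6138/53=115.81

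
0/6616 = 0 = 0.00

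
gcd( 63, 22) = 1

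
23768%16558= 7210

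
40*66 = 2640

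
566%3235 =566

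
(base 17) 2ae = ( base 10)762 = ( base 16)2fa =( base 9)1036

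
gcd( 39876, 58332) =12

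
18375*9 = 165375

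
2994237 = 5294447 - 2300210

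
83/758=83/758=0.11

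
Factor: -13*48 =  - 624 = - 2^4*3^1*13^1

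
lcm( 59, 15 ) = 885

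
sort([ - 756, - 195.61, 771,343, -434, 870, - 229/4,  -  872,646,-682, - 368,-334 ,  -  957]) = [ - 957, - 872, - 756, -682, - 434, - 368, - 334 ,-195.61,-229/4,343,646, 771,  870]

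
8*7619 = 60952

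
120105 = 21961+98144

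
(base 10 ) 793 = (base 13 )490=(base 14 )409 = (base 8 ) 1431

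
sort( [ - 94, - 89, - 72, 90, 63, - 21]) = [ - 94, - 89 , - 72, - 21, 63,90 ] 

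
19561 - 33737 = - 14176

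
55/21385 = 11/4277  =  0.00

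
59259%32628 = 26631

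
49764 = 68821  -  19057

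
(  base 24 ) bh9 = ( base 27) 973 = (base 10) 6753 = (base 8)15141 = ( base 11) 508a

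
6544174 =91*71914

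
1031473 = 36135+995338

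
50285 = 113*445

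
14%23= 14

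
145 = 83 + 62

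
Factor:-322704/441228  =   - 2^2*3^4 * 443^( - 1) = - 324/443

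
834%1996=834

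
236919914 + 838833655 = 1075753569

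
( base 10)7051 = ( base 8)15613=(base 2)1101110001011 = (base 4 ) 1232023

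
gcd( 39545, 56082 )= 719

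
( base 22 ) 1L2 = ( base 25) 1CN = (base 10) 948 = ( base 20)278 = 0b1110110100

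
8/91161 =8/91161 = 0.00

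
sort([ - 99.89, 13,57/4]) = [ - 99.89,13 , 57/4 ]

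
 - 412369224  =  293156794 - 705526018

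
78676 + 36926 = 115602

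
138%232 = 138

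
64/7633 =64/7633 = 0.01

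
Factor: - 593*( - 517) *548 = 168006388 = 2^2*11^1 *47^1*137^1 * 593^1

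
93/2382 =31/794 = 0.04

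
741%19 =0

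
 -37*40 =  - 1480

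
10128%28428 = 10128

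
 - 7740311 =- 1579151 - 6161160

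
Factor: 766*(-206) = - 2^2 * 103^1*383^1 = -157796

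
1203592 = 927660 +275932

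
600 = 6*100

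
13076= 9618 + 3458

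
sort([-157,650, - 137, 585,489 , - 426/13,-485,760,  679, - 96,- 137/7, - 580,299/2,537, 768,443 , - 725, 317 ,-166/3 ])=[ - 725, - 580,-485,-157, - 137,-96, - 166/3,-426/13,-137/7,  299/2, 317,443,489,537,585,650,679,760, 768 ] 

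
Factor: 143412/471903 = 2^2*37^1*487^( - 1) =148/487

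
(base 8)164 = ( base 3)11022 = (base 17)6E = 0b1110100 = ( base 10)116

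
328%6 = 4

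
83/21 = 3+20/21 = 3.95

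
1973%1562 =411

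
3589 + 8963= 12552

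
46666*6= 279996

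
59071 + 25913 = 84984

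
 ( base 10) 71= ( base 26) 2J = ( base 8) 107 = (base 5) 241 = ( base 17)43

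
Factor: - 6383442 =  - 2^1*3^1*13^1*81839^1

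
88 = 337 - 249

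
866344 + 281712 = 1148056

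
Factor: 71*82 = 5822 = 2^1*41^1*71^1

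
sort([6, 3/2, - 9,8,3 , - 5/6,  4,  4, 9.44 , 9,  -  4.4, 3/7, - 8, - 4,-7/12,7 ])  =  [ - 9, - 8, - 4.4, - 4, - 5/6, - 7/12, 3/7,3/2,  3,  4,4,6 , 7,8, 9, 9.44]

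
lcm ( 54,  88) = 2376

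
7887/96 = 82+5/32 = 82.16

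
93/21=4 + 3/7 = 4.43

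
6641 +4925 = 11566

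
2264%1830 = 434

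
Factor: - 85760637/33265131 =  - 28586879/11088377 = - 139^1 * 205661^1*11088377^( - 1)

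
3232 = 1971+1261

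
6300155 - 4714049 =1586106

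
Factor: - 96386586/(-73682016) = 2^( - 4 ) * 767521^( - 1 )*16064431^1 = 16064431/12280336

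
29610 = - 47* ( - 630 ) 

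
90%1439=90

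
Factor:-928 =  - 2^5*29^1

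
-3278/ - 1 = 3278/1 = 3278.00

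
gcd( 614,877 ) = 1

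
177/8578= 177/8578 = 0.02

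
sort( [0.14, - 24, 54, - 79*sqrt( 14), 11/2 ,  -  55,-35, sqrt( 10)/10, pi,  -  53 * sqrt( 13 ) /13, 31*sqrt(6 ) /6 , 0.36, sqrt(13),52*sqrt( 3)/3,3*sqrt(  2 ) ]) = [ - 79*sqrt( 14),- 55,-35,-24,-53*sqrt(13)/13, 0.14 , sqrt( 10)/10, 0.36, pi,sqrt( 13 ), 3 * sqrt( 2) , 11/2, 31*sqrt(6)/6, 52*sqrt(3)/3,  54]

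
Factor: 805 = 5^1*7^1*23^1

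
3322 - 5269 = -1947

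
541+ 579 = 1120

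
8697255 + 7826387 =16523642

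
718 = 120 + 598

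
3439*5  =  17195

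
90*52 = 4680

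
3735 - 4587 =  - 852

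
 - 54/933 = -18/311 = - 0.06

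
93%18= 3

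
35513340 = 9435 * 3764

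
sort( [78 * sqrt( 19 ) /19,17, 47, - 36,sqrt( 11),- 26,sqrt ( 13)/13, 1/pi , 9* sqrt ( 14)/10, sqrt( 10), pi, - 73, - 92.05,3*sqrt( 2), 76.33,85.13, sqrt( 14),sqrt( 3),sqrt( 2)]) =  [  -  92.05, - 73, - 36,-26,  sqrt (13)/13, 1/pi,sqrt (2),sqrt( 3), pi,sqrt( 10 ),sqrt ( 11), 9*sqrt( 14)/10, sqrt( 14 ), 3*sqrt( 2) , 17,  78 * sqrt(19)/19,47,76.33,85.13 ]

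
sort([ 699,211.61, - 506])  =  [ - 506,211.61,699 ] 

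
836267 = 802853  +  33414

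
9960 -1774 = 8186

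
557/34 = 16 + 13/34  =  16.38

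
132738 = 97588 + 35150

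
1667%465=272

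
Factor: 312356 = 2^2*11^1 * 31^1*229^1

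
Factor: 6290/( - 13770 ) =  - 37/81 = - 3^(- 4 )*37^1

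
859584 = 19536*44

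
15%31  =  15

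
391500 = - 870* (- 450) 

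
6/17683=6/17683 = 0.00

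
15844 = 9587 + 6257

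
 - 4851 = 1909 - 6760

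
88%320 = 88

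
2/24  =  1/12 = 0.08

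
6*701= 4206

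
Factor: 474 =2^1*3^1*79^1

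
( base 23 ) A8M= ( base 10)5496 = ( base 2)1010101111000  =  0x1578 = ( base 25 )8JL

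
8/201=8/201= 0.04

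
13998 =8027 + 5971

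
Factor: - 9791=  - 9791^1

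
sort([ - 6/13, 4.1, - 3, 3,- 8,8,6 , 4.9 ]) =[-8, - 3, - 6/13, 3 , 4.1, 4.9,6, 8]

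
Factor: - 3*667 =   -  3^1*23^1*29^1 = -  2001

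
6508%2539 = 1430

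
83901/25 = 3356 + 1/25= 3356.04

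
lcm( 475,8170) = 40850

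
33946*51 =1731246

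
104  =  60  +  44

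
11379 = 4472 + 6907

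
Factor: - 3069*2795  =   - 8577855  =  - 3^2*5^1*11^1 * 13^1*31^1*43^1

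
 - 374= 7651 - 8025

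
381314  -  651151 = -269837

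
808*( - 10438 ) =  - 8433904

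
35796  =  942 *38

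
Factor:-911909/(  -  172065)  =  3^( - 1)*5^(-1)*397^1*2297^1*11471^( - 1) 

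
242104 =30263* 8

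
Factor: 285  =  3^1*5^1*19^1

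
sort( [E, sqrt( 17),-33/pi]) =[-33/pi,E,sqrt( 17)]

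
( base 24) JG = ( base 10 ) 472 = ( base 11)39a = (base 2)111011000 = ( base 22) la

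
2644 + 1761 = 4405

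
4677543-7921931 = -3244388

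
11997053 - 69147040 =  - 57149987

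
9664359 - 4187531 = 5476828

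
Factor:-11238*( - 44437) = 2^1*3^1*37^1 * 1201^1*1873^1= 499383006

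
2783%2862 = 2783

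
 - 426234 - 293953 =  - 720187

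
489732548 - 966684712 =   -  476952164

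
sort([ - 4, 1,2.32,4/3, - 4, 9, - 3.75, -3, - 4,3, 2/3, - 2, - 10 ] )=[-10,  -  4, - 4,  -  4, - 3.75, - 3, -2,2/3, 1,4/3,2.32, 3,9 ]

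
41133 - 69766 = - 28633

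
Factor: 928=2^5*29^1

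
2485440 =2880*863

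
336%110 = 6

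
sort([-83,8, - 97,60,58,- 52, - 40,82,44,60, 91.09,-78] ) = [ - 97,- 83,-78, - 52, - 40,8,44,  58, 60, 60,82,91.09] 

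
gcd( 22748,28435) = 5687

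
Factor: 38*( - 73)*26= - 2^2*13^1*19^1*73^1 = -  72124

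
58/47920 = 29/23960 = 0.00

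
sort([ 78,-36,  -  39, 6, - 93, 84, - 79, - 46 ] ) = [- 93, - 79, - 46,- 39, - 36 , 6,  78,84] 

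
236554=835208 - 598654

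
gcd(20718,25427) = 1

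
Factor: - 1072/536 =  - 2^1= -2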